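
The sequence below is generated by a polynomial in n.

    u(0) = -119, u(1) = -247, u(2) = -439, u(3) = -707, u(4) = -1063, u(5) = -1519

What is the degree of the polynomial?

3

First differences: -128, -192, -268, -356, -456
Second differences: -64, -76, -88, -100
Third differences: -12, -12, -12
The third differences are constant, so the polynomial has degree 3.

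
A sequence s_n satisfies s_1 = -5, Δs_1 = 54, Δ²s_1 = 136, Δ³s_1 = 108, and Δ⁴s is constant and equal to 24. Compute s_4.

Build the table forward from the leading diagonal:
D4: 24  24  24  24
D3: 108  132  156  180
D2: 136  244  376  532
D1: 54  190  434  810
s: -5  49  239  673

673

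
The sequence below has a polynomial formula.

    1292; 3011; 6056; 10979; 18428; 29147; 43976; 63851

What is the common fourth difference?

First differences: 1719, 3045, 4923, 7449, 10719, 14829, 19875
Second differences: 1326, 1878, 2526, 3270, 4110, 5046
Third differences: 552, 648, 744, 840, 936
Fourth differences: 96, 96, 96, 96

96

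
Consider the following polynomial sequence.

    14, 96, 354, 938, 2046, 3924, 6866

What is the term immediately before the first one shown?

First differences: 82  258  584  1108  1878  2942
Second differences: 176  326  524  770  1064
Third differences: 150  198  246  294
Fourth differences: 48  48  48
The fourth differences are constant at 48.
Work back: 150 − 48 = 102;  176 − 102 = 74;  82 − 74 = 8;  14 − 8 = 6

6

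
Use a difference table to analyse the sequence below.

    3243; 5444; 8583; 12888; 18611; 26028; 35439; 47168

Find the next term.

61563

2201 , 3139 , 4305 , 5723 , 7417 , 9411 , 11729
938 , 1166 , 1418 , 1694 , 1994 , 2318
228 , 252 , 276 , 300 , 324
24 , 24 , 24 , 24
The fourth differences are constant (24).
324 + 24 = 348;  2318 + 348 = 2666;  11729 + 2666 = 14395;  47168 + 14395 = 61563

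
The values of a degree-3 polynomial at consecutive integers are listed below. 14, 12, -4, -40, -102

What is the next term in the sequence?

-196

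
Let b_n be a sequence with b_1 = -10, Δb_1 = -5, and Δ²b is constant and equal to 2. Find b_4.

-19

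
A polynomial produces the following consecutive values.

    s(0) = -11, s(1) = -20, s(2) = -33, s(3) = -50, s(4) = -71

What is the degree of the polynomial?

2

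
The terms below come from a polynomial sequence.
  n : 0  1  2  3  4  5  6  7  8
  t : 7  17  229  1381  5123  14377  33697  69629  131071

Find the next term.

229633

10, 212, 1152, 3742, 9254, 19320, 35932, 61442
202, 940, 2590, 5512, 10066, 16612, 25510
738, 1650, 2922, 4554, 6546, 8898
912, 1272, 1632, 1992, 2352
360, 360, 360, 360
Constant fifth difference = 360, so extend:
2352 + 360 = 2712;  8898 + 2712 = 11610;  25510 + 11610 = 37120;  61442 + 37120 = 98562;  131071 + 98562 = 229633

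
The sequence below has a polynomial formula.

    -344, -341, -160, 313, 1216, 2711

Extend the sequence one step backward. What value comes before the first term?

-259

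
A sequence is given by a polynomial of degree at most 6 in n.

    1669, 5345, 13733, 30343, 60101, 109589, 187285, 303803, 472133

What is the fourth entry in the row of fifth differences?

Δ: 3676, 8388, 16610, 29758, 49488, 77696, 116518, 168330
Δ²: 4712, 8222, 13148, 19730, 28208, 38822, 51812
Δ³: 3510, 4926, 6582, 8478, 10614, 12990
Δ⁴: 1416, 1656, 1896, 2136, 2376
Δ⁵: 240, 240, 240, 240

240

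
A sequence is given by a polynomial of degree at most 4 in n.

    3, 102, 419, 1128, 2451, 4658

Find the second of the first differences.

D1: 99, 317, 709, 1323, 2207
D2: 218, 392, 614, 884
D3: 174, 222, 270
D4: 48, 48

317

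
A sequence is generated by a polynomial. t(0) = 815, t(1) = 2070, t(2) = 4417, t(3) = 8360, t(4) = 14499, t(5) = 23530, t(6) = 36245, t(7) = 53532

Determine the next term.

76375

First differences: 1255  2347  3943  6139  9031  12715  17287
Second differences: 1092  1596  2196  2892  3684  4572
Third differences: 504  600  696  792  888
Fourth differences: 96  96  96  96
Fourth differences constant at 96.
888 + 96 = 984;  4572 + 984 = 5556;  17287 + 5556 = 22843;  53532 + 22843 = 76375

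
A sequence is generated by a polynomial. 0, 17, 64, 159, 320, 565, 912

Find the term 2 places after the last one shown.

1984

D1: 17  47  95  161  245  347
D2: 30  48  66  84  102
D3: 18  18  18  18
Third differences constant at 18.
102 + 18 = 120;  347 + 120 = 467;  912 + 467 = 1379
120 + 18 = 138;  467 + 138 = 605;  1379 + 605 = 1984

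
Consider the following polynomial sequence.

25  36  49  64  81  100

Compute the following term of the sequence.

11, 13, 15, 17, 19
2, 2, 2, 2
Constant second difference = 2, so extend:
19 + 2 = 21;  100 + 21 = 121

121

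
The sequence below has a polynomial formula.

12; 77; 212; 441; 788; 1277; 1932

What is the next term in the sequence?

Δ: 65, 135, 229, 347, 489, 655
Δ²: 70, 94, 118, 142, 166
Δ³: 24, 24, 24, 24
Third differences constant at 24.
166 + 24 = 190;  655 + 190 = 845;  1932 + 845 = 2777

2777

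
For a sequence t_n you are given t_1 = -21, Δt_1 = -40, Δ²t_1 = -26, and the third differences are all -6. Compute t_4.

-225

Build the table forward from the leading diagonal:
Third differences: -6, -6, -6, -6
Second differences: -26, -32, -38, -44
First differences: -40, -66, -98, -136
t: -21, -61, -127, -225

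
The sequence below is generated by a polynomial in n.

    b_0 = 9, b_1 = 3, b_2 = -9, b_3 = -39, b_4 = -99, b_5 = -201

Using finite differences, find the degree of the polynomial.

3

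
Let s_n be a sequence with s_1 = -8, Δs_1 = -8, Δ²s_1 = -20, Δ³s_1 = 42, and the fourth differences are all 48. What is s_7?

Build the table forward from the leading diagonal:
Δ⁴: 48, 48, 48, 48, 48, 48, 48
Δ³: 42, 90, 138, 186, 234, 282, 330
Δ²: -20, 22, 112, 250, 436, 670, 952
Δ: -8, -28, -6, 106, 356, 792, 1462
s: -8, -16, -44, -50, 56, 412, 1204

1204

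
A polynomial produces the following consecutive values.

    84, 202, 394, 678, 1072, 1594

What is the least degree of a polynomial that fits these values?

D1: 118, 192, 284, 394, 522
D2: 74, 92, 110, 128
D3: 18, 18, 18
The third differences are constant, so the polynomial has degree 3.

3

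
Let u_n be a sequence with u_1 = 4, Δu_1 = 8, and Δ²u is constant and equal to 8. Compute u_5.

Build the table forward from the leading diagonal:
Δ²: 8, 8, 8, 8, 8
Δ: 8, 16, 24, 32, 40
u: 4, 12, 28, 52, 84

84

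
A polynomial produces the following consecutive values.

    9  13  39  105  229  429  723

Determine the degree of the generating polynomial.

3

Δ: 4, 26, 66, 124, 200, 294
Δ²: 22, 40, 58, 76, 94
Δ³: 18, 18, 18, 18
The third differences are constant, so the polynomial has degree 3.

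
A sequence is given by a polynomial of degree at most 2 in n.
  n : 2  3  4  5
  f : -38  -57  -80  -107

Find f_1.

-19, -23, -27
-4, -4
The second differences are constant at -4.
Work back: -19 + 4 = -15;  -38 + 15 = -23

-23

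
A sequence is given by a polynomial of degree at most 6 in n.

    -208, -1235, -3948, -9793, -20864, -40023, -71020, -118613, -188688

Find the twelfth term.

-612105

-1027, -2713, -5845, -11071, -19159, -30997, -47593, -70075
-1686, -3132, -5226, -8088, -11838, -16596, -22482
-1446, -2094, -2862, -3750, -4758, -5886
-648, -768, -888, -1008, -1128
-120, -120, -120, -120
The fifth differences are constant (-120).
-1128 − 120 = -1248;  -5886 − 1248 = -7134;  -22482 − 7134 = -29616;  -70075 − 29616 = -99691;  -188688 − 99691 = -288379
-1248 − 120 = -1368;  -7134 − 1368 = -8502;  -29616 − 8502 = -38118;  -99691 − 38118 = -137809;  -288379 − 137809 = -426188
-1368 − 120 = -1488;  -8502 − 1488 = -9990;  -38118 − 9990 = -48108;  -137809 − 48108 = -185917;  -426188 − 185917 = -612105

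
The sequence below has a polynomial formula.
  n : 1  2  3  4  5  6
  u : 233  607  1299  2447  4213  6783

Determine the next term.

10367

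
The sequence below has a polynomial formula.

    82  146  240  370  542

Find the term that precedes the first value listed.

64, 94, 130, 172
30, 36, 42
6, 6
The third differences are constant at 6.
Work back: 30 − 6 = 24;  64 − 24 = 40;  82 − 40 = 42

42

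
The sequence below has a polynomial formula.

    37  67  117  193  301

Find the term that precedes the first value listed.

D1: 30, 50, 76, 108
D2: 20, 26, 32
D3: 6, 6
The third differences are constant at 6.
Work back: 20 − 6 = 14;  30 − 14 = 16;  37 − 16 = 21

21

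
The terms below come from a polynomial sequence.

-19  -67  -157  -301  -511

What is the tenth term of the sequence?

Δ: -48, -90, -144, -210
Δ²: -42, -54, -66
Δ³: -12, -12
Third differences constant at -12.
-66 − 12 = -78;  -210 − 78 = -288;  -511 − 288 = -799
-78 − 12 = -90;  -288 − 90 = -378;  -799 − 378 = -1177
-90 − 12 = -102;  -378 − 102 = -480;  -1177 − 480 = -1657
-102 − 12 = -114;  -480 − 114 = -594;  -1657 − 594 = -2251
-114 − 12 = -126;  -594 − 126 = -720;  -2251 − 720 = -2971

-2971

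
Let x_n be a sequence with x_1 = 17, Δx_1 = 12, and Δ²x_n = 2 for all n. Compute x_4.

Build the table forward from the leading diagonal:
Second differences: 2  2  2  2
First differences: 12  14  16  18
x: 17  29  43  59

59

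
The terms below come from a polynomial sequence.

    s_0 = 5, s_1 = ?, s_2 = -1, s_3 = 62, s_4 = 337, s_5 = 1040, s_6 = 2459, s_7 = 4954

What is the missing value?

Using the last 6 terms:
D1: 63  275  703  1419  2495
D2: 212  428  716  1076
D3: 216  288  360
D4: 72  72
Constant fourth difference = 72.
Extend backward: 216 − 72 = 144;  212 − 144 = 68;  63 − 68 = -5;  -1 + 5 = 4

4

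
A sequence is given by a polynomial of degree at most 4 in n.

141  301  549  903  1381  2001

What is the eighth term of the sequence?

160, 248, 354, 478, 620
88, 106, 124, 142
18, 18, 18
The third differences are constant (18).
142 + 18 = 160;  620 + 160 = 780;  2001 + 780 = 2781
160 + 18 = 178;  780 + 178 = 958;  2781 + 958 = 3739

3739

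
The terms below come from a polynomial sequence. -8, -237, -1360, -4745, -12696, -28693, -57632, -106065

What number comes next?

-182440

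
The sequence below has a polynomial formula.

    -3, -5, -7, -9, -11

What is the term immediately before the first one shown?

-1

Δ: -2  -2  -2  -2
The first differences are constant at -2.
Work back: -3 + 2 = -1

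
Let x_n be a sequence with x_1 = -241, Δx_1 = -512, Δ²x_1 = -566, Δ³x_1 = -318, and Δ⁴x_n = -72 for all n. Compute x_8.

-29361

Build the table forward from the leading diagonal:
Δ⁴: -72, -72, -72, -72, -72, -72, -72, -72
Δ³: -318, -390, -462, -534, -606, -678, -750, -822
Δ²: -566, -884, -1274, -1736, -2270, -2876, -3554, -4304
Δ: -512, -1078, -1962, -3236, -4972, -7242, -10118, -13672
x: -241, -753, -1831, -3793, -7029, -12001, -19243, -29361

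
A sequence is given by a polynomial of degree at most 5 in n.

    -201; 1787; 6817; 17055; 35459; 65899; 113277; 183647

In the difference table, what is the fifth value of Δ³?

6054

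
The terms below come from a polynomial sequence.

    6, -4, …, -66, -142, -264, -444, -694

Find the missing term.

-24

Using the last 5 terms:
-76, -122, -180, -250
-46, -58, -70
-12, -12
Constant third difference = -12.
Extend backward: -46 + 12 = -34;  -76 + 34 = -42;  -66 + 42 = -24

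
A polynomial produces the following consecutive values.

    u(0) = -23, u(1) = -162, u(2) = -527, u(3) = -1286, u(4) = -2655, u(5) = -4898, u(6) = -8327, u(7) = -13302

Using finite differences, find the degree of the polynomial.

Δ: -139, -365, -759, -1369, -2243, -3429, -4975
Δ²: -226, -394, -610, -874, -1186, -1546
Δ³: -168, -216, -264, -312, -360
Δ⁴: -48, -48, -48, -48
The fourth differences are constant, so the polynomial has degree 4.

4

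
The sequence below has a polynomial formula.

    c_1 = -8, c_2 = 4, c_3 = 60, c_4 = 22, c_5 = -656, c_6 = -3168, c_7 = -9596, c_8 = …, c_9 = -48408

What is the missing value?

-23150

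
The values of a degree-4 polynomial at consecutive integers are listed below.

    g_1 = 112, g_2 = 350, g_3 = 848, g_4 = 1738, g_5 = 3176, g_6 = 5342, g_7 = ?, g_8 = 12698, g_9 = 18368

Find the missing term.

8440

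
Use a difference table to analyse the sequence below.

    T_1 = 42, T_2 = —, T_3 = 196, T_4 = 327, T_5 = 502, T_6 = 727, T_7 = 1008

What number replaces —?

103

Using the last 5 terms:
D1: 131  175  225  281
D2: 44  50  56
D3: 6  6
Constant third difference = 6.
Extend backward: 44 − 6 = 38;  131 − 38 = 93;  196 − 93 = 103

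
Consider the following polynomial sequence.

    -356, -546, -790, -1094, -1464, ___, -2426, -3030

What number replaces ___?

Using the first 5 terms:
First differences: -190  -244  -304  -370
Second differences: -54  -60  -66
Third differences: -6  -6
Constant third difference = -6.
Extend forward: -66 − 6 = -72;  -370 − 72 = -442;  -1464 − 442 = -1906

-1906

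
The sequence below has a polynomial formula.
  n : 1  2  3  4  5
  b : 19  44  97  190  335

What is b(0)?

10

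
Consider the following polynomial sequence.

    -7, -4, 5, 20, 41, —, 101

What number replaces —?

68

Using the first 5 terms:
First differences: 3, 9, 15, 21
Second differences: 6, 6, 6
Constant second difference = 6.
Extend forward: 21 + 6 = 27;  41 + 27 = 68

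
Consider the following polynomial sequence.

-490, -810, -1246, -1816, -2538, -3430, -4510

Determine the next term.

First differences: -320, -436, -570, -722, -892, -1080
Second differences: -116, -134, -152, -170, -188
Third differences: -18, -18, -18, -18
Third differences constant at -18.
-188 − 18 = -206;  -1080 − 206 = -1286;  -4510 − 1286 = -5796

-5796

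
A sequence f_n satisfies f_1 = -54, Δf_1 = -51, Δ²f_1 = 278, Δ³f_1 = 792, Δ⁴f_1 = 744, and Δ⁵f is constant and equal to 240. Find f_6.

14351

Build the table forward from the leading diagonal:
Δ⁵: 240  240  240  240  240  240
Δ⁴: 744  984  1224  1464  1704  1944
Δ³: 792  1536  2520  3744  5208  6912
Δ²: 278  1070  2606  5126  8870  14078
Δ: -51  227  1297  3903  9029  17899
f: -54  -105  122  1419  5322  14351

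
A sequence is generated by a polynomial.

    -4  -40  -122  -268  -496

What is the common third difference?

Δ: -36, -82, -146, -228
Δ²: -46, -64, -82
Δ³: -18, -18

-18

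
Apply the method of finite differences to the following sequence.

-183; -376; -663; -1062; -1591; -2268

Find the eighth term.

-4138

-193, -287, -399, -529, -677
-94, -112, -130, -148
-18, -18, -18
The third differences are constant (-18).
-148 − 18 = -166;  -677 − 166 = -843;  -2268 − 843 = -3111
-166 − 18 = -184;  -843 − 184 = -1027;  -3111 − 1027 = -4138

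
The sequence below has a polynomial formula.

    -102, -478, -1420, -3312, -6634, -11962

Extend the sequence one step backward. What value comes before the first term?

-4

Δ: -376, -942, -1892, -3322, -5328
Δ²: -566, -950, -1430, -2006
Δ³: -384, -480, -576
Δ⁴: -96, -96
The fourth differences are constant at -96.
Work back: -384 + 96 = -288;  -566 + 288 = -278;  -376 + 278 = -98;  -102 + 98 = -4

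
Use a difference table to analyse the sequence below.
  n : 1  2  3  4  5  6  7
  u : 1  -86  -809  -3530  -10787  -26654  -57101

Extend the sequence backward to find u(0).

-2

Δ: -87, -723, -2721, -7257, -15867, -30447
Δ²: -636, -1998, -4536, -8610, -14580
Δ³: -1362, -2538, -4074, -5970
Δ⁴: -1176, -1536, -1896
Δ⁵: -360, -360
The fifth differences are constant at -360.
Work back: -1176 + 360 = -816;  -1362 + 816 = -546;  -636 + 546 = -90;  -87 + 90 = 3;  1 − 3 = -2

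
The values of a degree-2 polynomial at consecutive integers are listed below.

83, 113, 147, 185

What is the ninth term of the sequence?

435

Δ: 30, 34, 38
Δ²: 4, 4
The second differences are constant (4).
38 + 4 = 42;  185 + 42 = 227
42 + 4 = 46;  227 + 46 = 273
46 + 4 = 50;  273 + 50 = 323
50 + 4 = 54;  323 + 54 = 377
54 + 4 = 58;  377 + 58 = 435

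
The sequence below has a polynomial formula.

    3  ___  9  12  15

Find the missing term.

Using the last 3 terms:
First differences: 3, 3
Constant first difference = 3.
Extend backward: 9 − 3 = 6

6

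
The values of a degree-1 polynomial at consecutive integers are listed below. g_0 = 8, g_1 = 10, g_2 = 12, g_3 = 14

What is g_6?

20

D1: 2, 2, 2
First differences constant at 2.
14 + 2 = 16
16 + 2 = 18
18 + 2 = 20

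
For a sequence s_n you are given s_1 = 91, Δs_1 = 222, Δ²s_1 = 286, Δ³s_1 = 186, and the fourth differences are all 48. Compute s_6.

Build the table forward from the leading diagonal:
Fourth differences: 48, 48, 48, 48, 48, 48
Third differences: 186, 234, 282, 330, 378, 426
Second differences: 286, 472, 706, 988, 1318, 1696
First differences: 222, 508, 980, 1686, 2674, 3992
s: 91, 313, 821, 1801, 3487, 6161

6161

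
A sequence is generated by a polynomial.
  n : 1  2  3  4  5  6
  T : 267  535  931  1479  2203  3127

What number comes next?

4275

D1: 268, 396, 548, 724, 924
D2: 128, 152, 176, 200
D3: 24, 24, 24
Third differences constant at 24.
200 + 24 = 224;  924 + 224 = 1148;  3127 + 1148 = 4275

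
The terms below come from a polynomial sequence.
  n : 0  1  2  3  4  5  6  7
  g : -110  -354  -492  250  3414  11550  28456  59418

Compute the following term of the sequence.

-244 , -138 , 742 , 3164 , 8136 , 16906 , 30962
106 , 880 , 2422 , 4972 , 8770 , 14056
774 , 1542 , 2550 , 3798 , 5286
768 , 1008 , 1248 , 1488
240 , 240 , 240
The fifth differences are constant (240).
1488 + 240 = 1728;  5286 + 1728 = 7014;  14056 + 7014 = 21070;  30962 + 21070 = 52032;  59418 + 52032 = 111450

111450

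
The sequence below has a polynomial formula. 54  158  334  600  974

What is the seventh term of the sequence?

First differences: 104, 176, 266, 374
Second differences: 72, 90, 108
Third differences: 18, 18
Third differences constant at 18.
108 + 18 = 126;  374 + 126 = 500;  974 + 500 = 1474
126 + 18 = 144;  500 + 144 = 644;  1474 + 644 = 2118

2118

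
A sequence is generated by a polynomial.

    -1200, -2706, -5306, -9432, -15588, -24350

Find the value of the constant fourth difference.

Δ: -1506, -2600, -4126, -6156, -8762
Δ²: -1094, -1526, -2030, -2606
Δ³: -432, -504, -576
Δ⁴: -72, -72

-72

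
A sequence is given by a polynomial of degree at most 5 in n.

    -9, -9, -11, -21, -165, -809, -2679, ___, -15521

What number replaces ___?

-6981

Using the first 7 terms:
First differences: 0, -2, -10, -144, -644, -1870
Second differences: -2, -8, -134, -500, -1226
Third differences: -6, -126, -366, -726
Fourth differences: -120, -240, -360
Fifth differences: -120, -120
Constant fifth difference = -120.
Extend forward: -360 − 120 = -480;  -726 − 480 = -1206;  -1226 − 1206 = -2432;  -1870 − 2432 = -4302;  -2679 − 4302 = -6981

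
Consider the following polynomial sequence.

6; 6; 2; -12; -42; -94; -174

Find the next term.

-288

Δ: 0 , -4 , -14 , -30 , -52 , -80
Δ²: -4 , -10 , -16 , -22 , -28
Δ³: -6 , -6 , -6 , -6
Constant third difference = -6, so extend:
-28 − 6 = -34;  -80 − 34 = -114;  -174 − 114 = -288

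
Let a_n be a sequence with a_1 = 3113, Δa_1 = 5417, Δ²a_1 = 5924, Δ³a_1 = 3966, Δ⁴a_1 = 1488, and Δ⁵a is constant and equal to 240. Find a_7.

227555

Build the table forward from the leading diagonal:
Fifth differences: 240, 240, 240, 240, 240, 240, 240
Fourth differences: 1488, 1728, 1968, 2208, 2448, 2688, 2928
Third differences: 3966, 5454, 7182, 9150, 11358, 13806, 16494
Second differences: 5924, 9890, 15344, 22526, 31676, 43034, 56840
First differences: 5417, 11341, 21231, 36575, 59101, 90777, 133811
a: 3113, 8530, 19871, 41102, 77677, 136778, 227555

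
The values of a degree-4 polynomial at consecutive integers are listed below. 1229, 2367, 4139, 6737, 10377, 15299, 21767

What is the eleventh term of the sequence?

69219

Δ: 1138, 1772, 2598, 3640, 4922, 6468
Δ²: 634, 826, 1042, 1282, 1546
Δ³: 192, 216, 240, 264
Δ⁴: 24, 24, 24
The fourth differences are constant (24).
264 + 24 = 288;  1546 + 288 = 1834;  6468 + 1834 = 8302;  21767 + 8302 = 30069
288 + 24 = 312;  1834 + 312 = 2146;  8302 + 2146 = 10448;  30069 + 10448 = 40517
312 + 24 = 336;  2146 + 336 = 2482;  10448 + 2482 = 12930;  40517 + 12930 = 53447
336 + 24 = 360;  2482 + 360 = 2842;  12930 + 2842 = 15772;  53447 + 15772 = 69219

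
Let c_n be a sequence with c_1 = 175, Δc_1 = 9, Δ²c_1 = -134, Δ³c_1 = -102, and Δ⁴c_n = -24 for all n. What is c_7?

-4181

Build the table forward from the leading diagonal:
Fourth differences: -24, -24, -24, -24, -24, -24, -24
Third differences: -102, -126, -150, -174, -198, -222, -246
Second differences: -134, -236, -362, -512, -686, -884, -1106
First differences: 9, -125, -361, -723, -1235, -1921, -2805
c: 175, 184, 59, -302, -1025, -2260, -4181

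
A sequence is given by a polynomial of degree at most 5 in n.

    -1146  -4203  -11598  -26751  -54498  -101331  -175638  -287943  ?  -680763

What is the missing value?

-451146

Using the first 8 terms:
Δ: -3057  -7395  -15153  -27747  -46833  -74307  -112305
Δ²: -4338  -7758  -12594  -19086  -27474  -37998
Δ³: -3420  -4836  -6492  -8388  -10524
Δ⁴: -1416  -1656  -1896  -2136
Δ⁵: -240  -240  -240
Constant fifth difference = -240.
Extend forward: -2136 − 240 = -2376;  -10524 − 2376 = -12900;  -37998 − 12900 = -50898;  -112305 − 50898 = -163203;  -287943 − 163203 = -451146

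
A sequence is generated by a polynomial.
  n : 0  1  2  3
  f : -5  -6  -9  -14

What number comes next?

-21

-1, -3, -5
-2, -2
The second differences are constant (-2).
-5 − 2 = -7;  -14 − 7 = -21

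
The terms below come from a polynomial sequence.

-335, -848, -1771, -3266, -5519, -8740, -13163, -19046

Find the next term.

-26671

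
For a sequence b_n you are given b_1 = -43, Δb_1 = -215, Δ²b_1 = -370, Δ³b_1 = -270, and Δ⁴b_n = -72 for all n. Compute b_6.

Build the table forward from the leading diagonal:
Δ⁴: -72  -72  -72  -72  -72  -72
Δ³: -270  -342  -414  -486  -558  -630
Δ²: -370  -640  -982  -1396  -1882  -2440
Δ: -215  -585  -1225  -2207  -3603  -5485
b: -43  -258  -843  -2068  -4275  -7878

-7878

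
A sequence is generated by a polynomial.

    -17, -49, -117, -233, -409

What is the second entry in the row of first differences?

D1: -32, -68, -116, -176
D2: -36, -48, -60
D3: -12, -12

-68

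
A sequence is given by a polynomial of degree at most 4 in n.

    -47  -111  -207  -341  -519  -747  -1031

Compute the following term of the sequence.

Δ: -64, -96, -134, -178, -228, -284
Δ²: -32, -38, -44, -50, -56
Δ³: -6, -6, -6, -6
The third differences are constant (-6).
-56 − 6 = -62;  -284 − 62 = -346;  -1031 − 346 = -1377

-1377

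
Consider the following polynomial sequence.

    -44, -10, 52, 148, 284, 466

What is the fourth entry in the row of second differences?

46

First differences: 34, 62, 96, 136, 182
Second differences: 28, 34, 40, 46
Third differences: 6, 6, 6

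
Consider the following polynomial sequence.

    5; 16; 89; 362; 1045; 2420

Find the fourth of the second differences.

Δ: 11, 73, 273, 683, 1375
Δ²: 62, 200, 410, 692
Δ³: 138, 210, 282
Δ⁴: 72, 72

692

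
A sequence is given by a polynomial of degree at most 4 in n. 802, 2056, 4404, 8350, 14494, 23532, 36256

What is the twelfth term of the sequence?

189606

1254, 2348, 3946, 6144, 9038, 12724
1094, 1598, 2198, 2894, 3686
504, 600, 696, 792
96, 96, 96
Fourth differences constant at 96.
792 + 96 = 888;  3686 + 888 = 4574;  12724 + 4574 = 17298;  36256 + 17298 = 53554
888 + 96 = 984;  4574 + 984 = 5558;  17298 + 5558 = 22856;  53554 + 22856 = 76410
984 + 96 = 1080;  5558 + 1080 = 6638;  22856 + 6638 = 29494;  76410 + 29494 = 105904
1080 + 96 = 1176;  6638 + 1176 = 7814;  29494 + 7814 = 37308;  105904 + 37308 = 143212
1176 + 96 = 1272;  7814 + 1272 = 9086;  37308 + 9086 = 46394;  143212 + 46394 = 189606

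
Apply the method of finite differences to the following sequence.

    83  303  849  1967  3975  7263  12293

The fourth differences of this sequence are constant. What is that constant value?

72

First differences: 220, 546, 1118, 2008, 3288, 5030
Second differences: 326, 572, 890, 1280, 1742
Third differences: 246, 318, 390, 462
Fourth differences: 72, 72, 72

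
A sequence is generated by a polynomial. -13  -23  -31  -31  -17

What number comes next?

Δ: -10, -8, 0, 14
Δ²: 2, 8, 14
Δ³: 6, 6
The third differences are constant (6).
14 + 6 = 20;  14 + 20 = 34;  -17 + 34 = 17

17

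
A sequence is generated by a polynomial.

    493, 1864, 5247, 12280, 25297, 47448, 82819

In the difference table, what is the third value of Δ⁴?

D1: 1371, 3383, 7033, 13017, 22151, 35371
D2: 2012, 3650, 5984, 9134, 13220
D3: 1638, 2334, 3150, 4086
D4: 696, 816, 936
D5: 120, 120

936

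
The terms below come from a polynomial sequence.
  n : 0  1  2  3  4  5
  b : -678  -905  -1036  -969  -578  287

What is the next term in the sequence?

1800

Δ: -227, -131, 67, 391, 865
Δ²: 96, 198, 324, 474
Δ³: 102, 126, 150
Δ⁴: 24, 24
Fourth differences constant at 24.
150 + 24 = 174;  474 + 174 = 648;  865 + 648 = 1513;  287 + 1513 = 1800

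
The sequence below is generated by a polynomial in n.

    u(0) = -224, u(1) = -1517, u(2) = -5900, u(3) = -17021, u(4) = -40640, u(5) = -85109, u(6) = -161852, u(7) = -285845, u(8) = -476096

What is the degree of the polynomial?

D1: -1293, -4383, -11121, -23619, -44469, -76743, -123993, -190251
D2: -3090, -6738, -12498, -20850, -32274, -47250, -66258
D3: -3648, -5760, -8352, -11424, -14976, -19008
D4: -2112, -2592, -3072, -3552, -4032
D5: -480, -480, -480, -480
The fifth differences are constant, so the polynomial has degree 5.

5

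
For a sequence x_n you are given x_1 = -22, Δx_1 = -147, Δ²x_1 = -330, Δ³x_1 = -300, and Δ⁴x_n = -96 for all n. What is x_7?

Build the table forward from the leading diagonal:
Δ⁴: -96  -96  -96  -96  -96  -96  -96
Δ³: -300  -396  -492  -588  -684  -780  -876
Δ²: -330  -630  -1026  -1518  -2106  -2790  -3570
Δ: -147  -477  -1107  -2133  -3651  -5757  -8547
x: -22  -169  -646  -1753  -3886  -7537  -13294

-13294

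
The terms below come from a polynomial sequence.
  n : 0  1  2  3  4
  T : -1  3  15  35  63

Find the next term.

99

D1: 4 , 12 , 20 , 28
D2: 8 , 8 , 8
Second differences constant at 8.
28 + 8 = 36;  63 + 36 = 99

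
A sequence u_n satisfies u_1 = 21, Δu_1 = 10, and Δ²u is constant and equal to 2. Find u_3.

43

Build the table forward from the leading diagonal:
Δ²: 2  2  2
Δ: 10  12  14
u: 21  31  43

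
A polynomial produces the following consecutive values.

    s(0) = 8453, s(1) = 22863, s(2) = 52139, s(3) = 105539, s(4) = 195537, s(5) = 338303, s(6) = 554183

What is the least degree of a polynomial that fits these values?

5

Δ: 14410, 29276, 53400, 89998, 142766, 215880
Δ²: 14866, 24124, 36598, 52768, 73114
Δ³: 9258, 12474, 16170, 20346
Δ⁴: 3216, 3696, 4176
Δ⁵: 480, 480
The fifth differences are constant, so the polynomial has degree 5.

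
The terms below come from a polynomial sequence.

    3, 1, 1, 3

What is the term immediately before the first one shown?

-2, 0, 2
2, 2
The second differences are constant at 2.
Work back: -2 − 2 = -4;  3 + 4 = 7

7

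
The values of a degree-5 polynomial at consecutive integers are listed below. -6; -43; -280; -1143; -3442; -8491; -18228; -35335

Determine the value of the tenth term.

Δ: -37  -237  -863  -2299  -5049  -9737  -17107
Δ²: -200  -626  -1436  -2750  -4688  -7370
Δ³: -426  -810  -1314  -1938  -2682
Δ⁴: -384  -504  -624  -744
Δ⁵: -120  -120  -120
Constant fifth difference = -120, so extend:
-744 − 120 = -864;  -2682 − 864 = -3546;  -7370 − 3546 = -10916;  -17107 − 10916 = -28023;  -35335 − 28023 = -63358
-864 − 120 = -984;  -3546 − 984 = -4530;  -10916 − 4530 = -15446;  -28023 − 15446 = -43469;  -63358 − 43469 = -106827

-106827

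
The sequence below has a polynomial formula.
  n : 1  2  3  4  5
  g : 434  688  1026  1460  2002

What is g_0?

D1: 254, 338, 434, 542
D2: 84, 96, 108
D3: 12, 12
The third differences are constant at 12.
Work back: 84 − 12 = 72;  254 − 72 = 182;  434 − 182 = 252

252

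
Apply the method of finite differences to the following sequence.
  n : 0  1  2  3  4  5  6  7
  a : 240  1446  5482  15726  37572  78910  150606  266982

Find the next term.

446296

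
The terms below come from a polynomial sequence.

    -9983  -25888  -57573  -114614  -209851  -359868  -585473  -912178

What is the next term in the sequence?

Δ: -15905, -31685, -57041, -95237, -150017, -225605, -326705
Δ²: -15780, -25356, -38196, -54780, -75588, -101100
Δ³: -9576, -12840, -16584, -20808, -25512
Δ⁴: -3264, -3744, -4224, -4704
Δ⁵: -480, -480, -480
The fifth differences are constant (-480).
-4704 − 480 = -5184;  -25512 − 5184 = -30696;  -101100 − 30696 = -131796;  -326705 − 131796 = -458501;  -912178 − 458501 = -1370679

-1370679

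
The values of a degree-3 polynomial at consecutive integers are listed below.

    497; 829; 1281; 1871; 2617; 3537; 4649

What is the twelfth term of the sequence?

Δ: 332, 452, 590, 746, 920, 1112
Δ²: 120, 138, 156, 174, 192
Δ³: 18, 18, 18, 18
Constant third difference = 18, so extend:
192 + 18 = 210;  1112 + 210 = 1322;  4649 + 1322 = 5971
210 + 18 = 228;  1322 + 228 = 1550;  5971 + 1550 = 7521
228 + 18 = 246;  1550 + 246 = 1796;  7521 + 1796 = 9317
246 + 18 = 264;  1796 + 264 = 2060;  9317 + 2060 = 11377
264 + 18 = 282;  2060 + 282 = 2342;  11377 + 2342 = 13719

13719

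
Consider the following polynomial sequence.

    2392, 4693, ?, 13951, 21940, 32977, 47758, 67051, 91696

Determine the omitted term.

8386

Using the last 6 terms:
7989  11037  14781  19293  24645
3048  3744  4512  5352
696  768  840
72  72
Constant fourth difference = 72.
Extend backward: 696 − 72 = 624;  3048 − 624 = 2424;  7989 − 2424 = 5565;  13951 − 5565 = 8386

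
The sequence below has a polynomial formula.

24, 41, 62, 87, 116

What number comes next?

Δ: 17  21  25  29
Δ²: 4  4  4
Second differences constant at 4.
29 + 4 = 33;  116 + 33 = 149

149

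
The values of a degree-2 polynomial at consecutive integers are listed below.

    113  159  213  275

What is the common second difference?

First differences: 46, 54, 62
Second differences: 8, 8

8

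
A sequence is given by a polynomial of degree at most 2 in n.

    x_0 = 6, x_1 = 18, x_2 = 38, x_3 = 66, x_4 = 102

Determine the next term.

146

12 , 20 , 28 , 36
8 , 8 , 8
The second differences are constant (8).
36 + 8 = 44;  102 + 44 = 146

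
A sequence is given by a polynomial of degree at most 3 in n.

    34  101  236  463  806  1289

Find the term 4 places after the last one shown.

5101

Δ: 67 , 135 , 227 , 343 , 483
Δ²: 68 , 92 , 116 , 140
Δ³: 24 , 24 , 24
Constant third difference = 24, so extend:
140 + 24 = 164;  483 + 164 = 647;  1289 + 647 = 1936
164 + 24 = 188;  647 + 188 = 835;  1936 + 835 = 2771
188 + 24 = 212;  835 + 212 = 1047;  2771 + 1047 = 3818
212 + 24 = 236;  1047 + 236 = 1283;  3818 + 1283 = 5101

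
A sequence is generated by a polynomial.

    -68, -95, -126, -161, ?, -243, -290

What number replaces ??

Using the first 4 terms:
First differences: -27  -31  -35
Second differences: -4  -4
Constant second difference = -4.
Extend forward: -35 − 4 = -39;  -161 − 39 = -200

-200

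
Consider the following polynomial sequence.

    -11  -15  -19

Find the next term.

-4, -4
Constant first difference = -4, so extend:
-19 − 4 = -23

-23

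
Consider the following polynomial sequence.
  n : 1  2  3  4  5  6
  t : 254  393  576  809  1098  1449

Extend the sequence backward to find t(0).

First differences: 139, 183, 233, 289, 351
Second differences: 44, 50, 56, 62
Third differences: 6, 6, 6
The third differences are constant at 6.
Work back: 44 − 6 = 38;  139 − 38 = 101;  254 − 101 = 153

153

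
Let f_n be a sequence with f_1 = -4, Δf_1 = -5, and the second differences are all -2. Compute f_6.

-49

Build the table forward from the leading diagonal:
Δ²: -2  -2  -2  -2  -2  -2
Δ: -5  -7  -9  -11  -13  -15
f: -4  -9  -16  -25  -36  -49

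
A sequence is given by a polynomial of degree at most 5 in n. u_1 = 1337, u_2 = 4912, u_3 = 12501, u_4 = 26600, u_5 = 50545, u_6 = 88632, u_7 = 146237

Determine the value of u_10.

3575 , 7589 , 14099 , 23945 , 38087 , 57605
4014 , 6510 , 9846 , 14142 , 19518
2496 , 3336 , 4296 , 5376
840 , 960 , 1080
120 , 120
Constant fifth difference = 120, so extend:
1080 + 120 = 1200;  5376 + 1200 = 6576;  19518 + 6576 = 26094;  57605 + 26094 = 83699;  146237 + 83699 = 229936
1200 + 120 = 1320;  6576 + 1320 = 7896;  26094 + 7896 = 33990;  83699 + 33990 = 117689;  229936 + 117689 = 347625
1320 + 120 = 1440;  7896 + 1440 = 9336;  33990 + 9336 = 43326;  117689 + 43326 = 161015;  347625 + 161015 = 508640

508640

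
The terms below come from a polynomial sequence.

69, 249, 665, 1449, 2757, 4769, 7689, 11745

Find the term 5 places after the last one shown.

First differences: 180, 416, 784, 1308, 2012, 2920, 4056
Second differences: 236, 368, 524, 704, 908, 1136
Third differences: 132, 156, 180, 204, 228
Fourth differences: 24, 24, 24, 24
The fourth differences are constant (24).
228 + 24 = 252;  1136 + 252 = 1388;  4056 + 1388 = 5444;  11745 + 5444 = 17189
252 + 24 = 276;  1388 + 276 = 1664;  5444 + 1664 = 7108;  17189 + 7108 = 24297
276 + 24 = 300;  1664 + 300 = 1964;  7108 + 1964 = 9072;  24297 + 9072 = 33369
300 + 24 = 324;  1964 + 324 = 2288;  9072 + 2288 = 11360;  33369 + 11360 = 44729
324 + 24 = 348;  2288 + 348 = 2636;  11360 + 2636 = 13996;  44729 + 13996 = 58725

58725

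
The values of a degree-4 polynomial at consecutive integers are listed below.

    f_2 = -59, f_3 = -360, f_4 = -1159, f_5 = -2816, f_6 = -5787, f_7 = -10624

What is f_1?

8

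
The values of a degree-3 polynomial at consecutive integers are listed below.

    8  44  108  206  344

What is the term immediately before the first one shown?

D1: 36  64  98  138
D2: 28  34  40
D3: 6  6
The third differences are constant at 6.
Work back: 28 − 6 = 22;  36 − 22 = 14;  8 − 14 = -6

-6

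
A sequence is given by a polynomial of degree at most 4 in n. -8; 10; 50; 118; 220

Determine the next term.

First differences: 18, 40, 68, 102
Second differences: 22, 28, 34
Third differences: 6, 6
The third differences are constant (6).
34 + 6 = 40;  102 + 40 = 142;  220 + 142 = 362

362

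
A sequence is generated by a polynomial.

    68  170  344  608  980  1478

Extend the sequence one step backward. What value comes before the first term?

20

D1: 102, 174, 264, 372, 498
D2: 72, 90, 108, 126
D3: 18, 18, 18
The third differences are constant at 18.
Work back: 72 − 18 = 54;  102 − 54 = 48;  68 − 48 = 20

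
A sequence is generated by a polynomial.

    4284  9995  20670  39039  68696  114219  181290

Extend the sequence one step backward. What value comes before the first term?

5711, 10675, 18369, 29657, 45523, 67071
4964, 7694, 11288, 15866, 21548
2730, 3594, 4578, 5682
864, 984, 1104
120, 120
The fifth differences are constant at 120.
Work back: 864 − 120 = 744;  2730 − 744 = 1986;  4964 − 1986 = 2978;  5711 − 2978 = 2733;  4284 − 2733 = 1551

1551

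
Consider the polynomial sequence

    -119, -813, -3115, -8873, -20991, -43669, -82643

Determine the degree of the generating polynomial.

5

-694, -2302, -5758, -12118, -22678, -38974
-1608, -3456, -6360, -10560, -16296
-1848, -2904, -4200, -5736
-1056, -1296, -1536
-240, -240
The fifth differences are constant, so the polynomial has degree 5.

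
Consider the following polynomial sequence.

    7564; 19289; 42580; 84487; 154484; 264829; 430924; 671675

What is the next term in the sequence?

1009852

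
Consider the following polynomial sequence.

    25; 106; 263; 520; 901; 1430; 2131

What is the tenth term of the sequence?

5506

81, 157, 257, 381, 529, 701
76, 100, 124, 148, 172
24, 24, 24, 24
Third differences constant at 24.
172 + 24 = 196;  701 + 196 = 897;  2131 + 897 = 3028
196 + 24 = 220;  897 + 220 = 1117;  3028 + 1117 = 4145
220 + 24 = 244;  1117 + 244 = 1361;  4145 + 1361 = 5506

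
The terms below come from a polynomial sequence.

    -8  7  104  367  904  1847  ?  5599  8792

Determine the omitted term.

3352

Using the first 6 terms:
D1: 15, 97, 263, 537, 943
D2: 82, 166, 274, 406
D3: 84, 108, 132
D4: 24, 24
Constant fourth difference = 24.
Extend forward: 132 + 24 = 156;  406 + 156 = 562;  943 + 562 = 1505;  1847 + 1505 = 3352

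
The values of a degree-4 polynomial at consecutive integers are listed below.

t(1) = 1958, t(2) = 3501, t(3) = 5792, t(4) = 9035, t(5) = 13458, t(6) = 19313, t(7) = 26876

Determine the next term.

36447

D1: 1543, 2291, 3243, 4423, 5855, 7563
D2: 748, 952, 1180, 1432, 1708
D3: 204, 228, 252, 276
D4: 24, 24, 24
The fourth differences are constant (24).
276 + 24 = 300;  1708 + 300 = 2008;  7563 + 2008 = 9571;  26876 + 9571 = 36447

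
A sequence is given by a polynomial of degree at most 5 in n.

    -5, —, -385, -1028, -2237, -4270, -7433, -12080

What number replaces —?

-98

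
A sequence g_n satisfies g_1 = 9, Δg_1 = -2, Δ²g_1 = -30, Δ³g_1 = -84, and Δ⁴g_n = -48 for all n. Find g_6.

Build the table forward from the leading diagonal:
Δ⁴: -48  -48  -48  -48  -48  -48
Δ³: -84  -132  -180  -228  -276  -324
Δ²: -30  -114  -246  -426  -654  -930
Δ: -2  -32  -146  -392  -818  -1472
g: 9  7  -25  -171  -563  -1381

-1381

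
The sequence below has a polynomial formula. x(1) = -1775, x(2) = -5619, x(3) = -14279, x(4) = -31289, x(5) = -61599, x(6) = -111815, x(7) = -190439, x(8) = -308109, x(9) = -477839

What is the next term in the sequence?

-715259

First differences: -3844, -8660, -17010, -30310, -50216, -78624, -117670, -169730
Second differences: -4816, -8350, -13300, -19906, -28408, -39046, -52060
Third differences: -3534, -4950, -6606, -8502, -10638, -13014
Fourth differences: -1416, -1656, -1896, -2136, -2376
Fifth differences: -240, -240, -240, -240
Constant fifth difference = -240, so extend:
-2376 − 240 = -2616;  -13014 − 2616 = -15630;  -52060 − 15630 = -67690;  -169730 − 67690 = -237420;  -477839 − 237420 = -715259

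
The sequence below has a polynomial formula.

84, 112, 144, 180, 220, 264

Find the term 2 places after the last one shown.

364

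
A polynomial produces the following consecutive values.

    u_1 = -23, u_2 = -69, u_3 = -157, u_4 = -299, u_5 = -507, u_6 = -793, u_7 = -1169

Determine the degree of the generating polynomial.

3

-46, -88, -142, -208, -286, -376
-42, -54, -66, -78, -90
-12, -12, -12, -12
The third differences are constant, so the polynomial has degree 3.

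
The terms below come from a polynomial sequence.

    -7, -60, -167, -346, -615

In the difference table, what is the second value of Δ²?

-72

First differences: -53, -107, -179, -269
Second differences: -54, -72, -90
Third differences: -18, -18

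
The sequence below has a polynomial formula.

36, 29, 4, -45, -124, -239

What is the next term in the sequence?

-396

-7, -25, -49, -79, -115
-18, -24, -30, -36
-6, -6, -6
Constant third difference = -6, so extend:
-36 − 6 = -42;  -115 − 42 = -157;  -239 − 157 = -396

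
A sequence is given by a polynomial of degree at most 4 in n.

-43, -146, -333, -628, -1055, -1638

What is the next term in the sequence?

-2401

D1: -103, -187, -295, -427, -583
D2: -84, -108, -132, -156
D3: -24, -24, -24
Third differences constant at -24.
-156 − 24 = -180;  -583 − 180 = -763;  -1638 − 763 = -2401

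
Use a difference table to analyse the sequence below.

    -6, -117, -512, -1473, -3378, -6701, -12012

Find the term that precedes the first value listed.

7

D1: -111  -395  -961  -1905  -3323  -5311
D2: -284  -566  -944  -1418  -1988
D3: -282  -378  -474  -570
D4: -96  -96  -96
The fourth differences are constant at -96.
Work back: -282 + 96 = -186;  -284 + 186 = -98;  -111 + 98 = -13;  -6 + 13 = 7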